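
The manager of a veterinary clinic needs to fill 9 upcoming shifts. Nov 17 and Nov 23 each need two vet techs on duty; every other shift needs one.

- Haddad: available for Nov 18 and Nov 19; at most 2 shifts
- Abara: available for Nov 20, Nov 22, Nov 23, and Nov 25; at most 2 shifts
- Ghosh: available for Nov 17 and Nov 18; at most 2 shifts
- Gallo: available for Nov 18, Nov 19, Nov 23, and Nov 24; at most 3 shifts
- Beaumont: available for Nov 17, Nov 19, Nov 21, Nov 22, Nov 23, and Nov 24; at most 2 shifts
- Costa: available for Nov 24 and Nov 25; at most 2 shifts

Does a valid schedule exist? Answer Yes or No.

Total capacity is 13 and 11 slots are needed, so capacity alone doesn't rule it out.
Shifts {Nov 17, Nov 20, Nov 21, Nov 22, Nov 23} need 7 worker-slots in total, but the vet techs available for any of those shifts (Abara, Ghosh, Gallo, and Beaumont) can supply at most 6 among them. So no valid schedule exists.

No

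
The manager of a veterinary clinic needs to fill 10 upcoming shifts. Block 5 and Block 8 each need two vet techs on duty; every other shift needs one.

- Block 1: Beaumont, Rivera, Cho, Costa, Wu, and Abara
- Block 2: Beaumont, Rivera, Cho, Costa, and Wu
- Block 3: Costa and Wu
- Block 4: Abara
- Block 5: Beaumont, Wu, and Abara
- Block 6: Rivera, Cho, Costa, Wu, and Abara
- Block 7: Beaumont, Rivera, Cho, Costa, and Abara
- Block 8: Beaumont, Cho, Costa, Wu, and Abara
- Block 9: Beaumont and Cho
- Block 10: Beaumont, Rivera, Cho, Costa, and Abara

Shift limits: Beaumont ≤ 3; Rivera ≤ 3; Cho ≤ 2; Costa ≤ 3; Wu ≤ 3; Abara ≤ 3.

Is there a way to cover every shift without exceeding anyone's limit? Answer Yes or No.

Yes

Block 4 can only be covered by Abara, so that assignment is forced.
One valid schedule: Block 1→Cho, Block 2→Beaumont, Block 3→Costa, Block 4→Abara, Block 5→Beaumont+Wu, Block 6→Rivera, Block 7→Rivera, Block 8→Cho+Costa, Block 9→Beaumont, Block 10→Rivera.
Loads: Beaumont 3/3, Rivera 3/3, Cho 2/2, Costa 2/3, Wu 1/3, Abara 1/3 — all within limits.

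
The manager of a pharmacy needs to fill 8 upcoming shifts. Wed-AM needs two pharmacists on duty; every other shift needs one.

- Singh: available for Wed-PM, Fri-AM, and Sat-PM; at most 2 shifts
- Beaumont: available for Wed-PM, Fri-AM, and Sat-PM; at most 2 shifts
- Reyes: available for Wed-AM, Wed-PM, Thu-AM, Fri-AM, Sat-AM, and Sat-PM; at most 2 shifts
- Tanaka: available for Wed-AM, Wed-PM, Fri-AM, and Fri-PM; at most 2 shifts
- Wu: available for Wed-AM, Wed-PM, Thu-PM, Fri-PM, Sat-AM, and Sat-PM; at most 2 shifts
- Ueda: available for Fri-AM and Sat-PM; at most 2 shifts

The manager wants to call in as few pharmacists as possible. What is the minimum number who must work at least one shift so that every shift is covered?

9 slots to fill and no one can take more than 2, so at least ⌈9/2⌉ = 5 pharmacists are needed.
Singh, Beaumont, Reyes, Tanaka, and Wu alone can cover everything: Wed-AM→Tanaka+Wu, Wed-PM→Beaumont, Thu-AM→Reyes, Thu-PM→Wu, Fri-AM→Singh, Fri-PM→Tanaka, Sat-AM→Reyes, Sat-PM→Singh.

5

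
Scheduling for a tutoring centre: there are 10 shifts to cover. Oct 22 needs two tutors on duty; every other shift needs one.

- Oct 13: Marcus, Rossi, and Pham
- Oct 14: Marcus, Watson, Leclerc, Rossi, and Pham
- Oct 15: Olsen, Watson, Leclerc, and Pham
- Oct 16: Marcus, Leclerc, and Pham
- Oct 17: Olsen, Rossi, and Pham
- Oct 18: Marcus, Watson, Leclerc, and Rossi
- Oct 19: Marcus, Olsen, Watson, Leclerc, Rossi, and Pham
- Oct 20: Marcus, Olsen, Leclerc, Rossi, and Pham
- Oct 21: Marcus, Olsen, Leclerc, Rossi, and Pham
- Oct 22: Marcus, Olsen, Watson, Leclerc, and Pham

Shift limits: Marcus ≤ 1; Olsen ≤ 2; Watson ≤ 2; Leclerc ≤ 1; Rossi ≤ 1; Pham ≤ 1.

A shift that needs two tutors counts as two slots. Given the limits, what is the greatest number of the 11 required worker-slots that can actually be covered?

8

Total capacity across all tutors is 1+2+2+1+1+1 = 8, and 11 slots are needed, so at most 8 can be filled.
An assignment achieving 8: Oct 13→Marcus, Oct 14→Watson, Oct 15→Olsen, Oct 16→Leclerc, Oct 17→Olsen, Oct 18→Watson, Oct 20→Rossi, Oct 21→Pham.
Loads: Marcus 1/1, Olsen 2/2, Watson 2/2, Leclerc 1/1, Rossi 1/1, Pham 1/1.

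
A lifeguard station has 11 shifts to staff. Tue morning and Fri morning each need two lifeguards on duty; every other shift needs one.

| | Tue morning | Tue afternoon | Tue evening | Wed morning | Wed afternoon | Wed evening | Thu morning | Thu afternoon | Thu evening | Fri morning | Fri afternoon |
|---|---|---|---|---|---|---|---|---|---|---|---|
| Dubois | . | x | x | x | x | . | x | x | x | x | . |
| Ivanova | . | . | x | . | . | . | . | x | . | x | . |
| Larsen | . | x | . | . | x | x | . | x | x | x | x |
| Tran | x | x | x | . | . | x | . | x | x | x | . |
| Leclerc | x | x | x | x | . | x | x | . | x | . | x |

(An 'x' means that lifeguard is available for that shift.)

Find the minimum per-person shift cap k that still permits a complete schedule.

With 5 lifeguards and 13 worker-slots to fill, someone must work at least ⌈13/5⌉ = 3 shifts, so k ≥ 3.
k = 3 works: Tue morning→Tran+Leclerc, Tue afternoon→Larsen, Tue evening→Ivanova, Wed morning→Dubois, Wed afternoon→Dubois, Wed evening→Larsen, Thu morning→Dubois, Thu afternoon→Ivanova, Thu evening→Tran, Fri morning→Ivanova+Tran, Fri afternoon→Larsen.
Loads: Dubois 3, Ivanova 3, Larsen 3, Tran 3, Leclerc 1 — all ≤ 3.

3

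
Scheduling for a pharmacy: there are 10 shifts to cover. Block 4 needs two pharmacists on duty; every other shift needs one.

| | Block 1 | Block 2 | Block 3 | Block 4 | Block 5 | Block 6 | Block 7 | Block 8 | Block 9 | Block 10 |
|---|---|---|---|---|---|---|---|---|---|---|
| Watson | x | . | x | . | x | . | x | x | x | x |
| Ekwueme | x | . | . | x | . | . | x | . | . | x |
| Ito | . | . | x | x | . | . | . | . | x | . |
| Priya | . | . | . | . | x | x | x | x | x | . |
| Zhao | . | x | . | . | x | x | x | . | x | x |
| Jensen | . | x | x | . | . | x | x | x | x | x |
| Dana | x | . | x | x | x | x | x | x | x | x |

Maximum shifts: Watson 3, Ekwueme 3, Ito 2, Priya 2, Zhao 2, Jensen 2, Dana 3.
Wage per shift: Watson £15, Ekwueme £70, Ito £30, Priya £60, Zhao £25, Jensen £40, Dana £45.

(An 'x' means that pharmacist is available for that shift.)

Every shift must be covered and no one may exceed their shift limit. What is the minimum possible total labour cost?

£325

Picking the cheapest available pharmacist for each shift independently would cost £230, but that ignores the shift limits.
An optimal schedule: Block 1→Watson, Block 2→Zhao, Block 3→Watson, Block 4→Ito+Dana, Block 5→Watson, Block 6→Zhao, Block 7→Dana, Block 8→Jensen, Block 9→Ito, Block 10→Jensen.
Total: 15 + 25 + 15 + 30 + 45 + 15 + 25 + 45 + 40 + 30 + 40 = £325.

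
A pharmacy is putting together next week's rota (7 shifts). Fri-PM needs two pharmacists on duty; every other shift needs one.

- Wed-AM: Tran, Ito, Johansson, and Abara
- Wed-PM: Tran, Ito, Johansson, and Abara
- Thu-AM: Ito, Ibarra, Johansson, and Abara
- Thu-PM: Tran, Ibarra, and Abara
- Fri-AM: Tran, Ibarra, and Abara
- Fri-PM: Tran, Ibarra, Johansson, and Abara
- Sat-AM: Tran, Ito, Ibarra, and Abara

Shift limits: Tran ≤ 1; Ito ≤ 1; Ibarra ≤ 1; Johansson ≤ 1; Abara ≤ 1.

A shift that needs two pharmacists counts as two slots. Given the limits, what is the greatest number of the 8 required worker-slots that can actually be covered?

5

Total capacity across all pharmacists is 1+1+1+1+1 = 5, and 8 slots are needed, so at most 5 can be filled.
An assignment achieving 5: Wed-AM→Ito, Wed-PM→Johansson, Thu-AM→Abara, Thu-PM→Tran, Fri-AM→Ibarra.
Loads: Tran 1/1, Ito 1/1, Ibarra 1/1, Johansson 1/1, Abara 1/1.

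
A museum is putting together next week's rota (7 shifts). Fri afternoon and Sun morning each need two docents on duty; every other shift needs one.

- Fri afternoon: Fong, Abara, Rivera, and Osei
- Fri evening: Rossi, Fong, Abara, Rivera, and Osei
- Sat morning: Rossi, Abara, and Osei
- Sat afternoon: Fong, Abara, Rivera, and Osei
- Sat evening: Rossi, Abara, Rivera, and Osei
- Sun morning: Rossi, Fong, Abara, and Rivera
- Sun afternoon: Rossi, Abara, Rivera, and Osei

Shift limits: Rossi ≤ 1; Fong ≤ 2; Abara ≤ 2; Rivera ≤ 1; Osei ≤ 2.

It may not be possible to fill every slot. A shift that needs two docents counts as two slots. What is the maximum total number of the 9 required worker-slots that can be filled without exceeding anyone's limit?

Total capacity across all docents is 1+2+2+1+2 = 8, and 9 slots are needed, so at most 8 can be filled.
An assignment achieving 8: Fri afternoon→Fong+Abara, Fri evening→Osei, Sat morning→Rossi, Sat afternoon→Fong, Sat evening→Abara, Sun morning→Rivera, Sun afternoon→Osei.
Loads: Rossi 1/1, Fong 2/2, Abara 2/2, Rivera 1/1, Osei 2/2.

8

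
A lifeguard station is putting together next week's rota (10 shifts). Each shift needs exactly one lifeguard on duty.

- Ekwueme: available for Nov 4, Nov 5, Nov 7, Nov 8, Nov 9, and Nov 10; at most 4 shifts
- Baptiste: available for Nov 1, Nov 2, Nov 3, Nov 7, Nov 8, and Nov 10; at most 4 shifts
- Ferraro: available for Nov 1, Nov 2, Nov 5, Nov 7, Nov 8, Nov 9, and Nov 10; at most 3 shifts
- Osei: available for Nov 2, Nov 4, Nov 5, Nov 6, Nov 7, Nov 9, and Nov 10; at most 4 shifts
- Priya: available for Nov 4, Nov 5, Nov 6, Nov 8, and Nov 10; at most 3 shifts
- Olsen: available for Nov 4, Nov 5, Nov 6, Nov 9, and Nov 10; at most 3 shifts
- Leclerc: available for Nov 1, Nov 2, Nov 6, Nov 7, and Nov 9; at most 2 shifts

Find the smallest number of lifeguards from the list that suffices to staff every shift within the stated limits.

3

10 slots to fill and no one can take more than 4, so at least ⌈10/4⌉ = 3 lifeguards are needed.
Ekwueme, Baptiste, and Osei alone can cover everything: Nov 1→Baptiste, Nov 2→Baptiste, Nov 3→Baptiste, Nov 4→Ekwueme, Nov 5→Ekwueme, Nov 6→Osei, Nov 7→Baptiste, Nov 8→Ekwueme, Nov 9→Ekwueme, Nov 10→Osei.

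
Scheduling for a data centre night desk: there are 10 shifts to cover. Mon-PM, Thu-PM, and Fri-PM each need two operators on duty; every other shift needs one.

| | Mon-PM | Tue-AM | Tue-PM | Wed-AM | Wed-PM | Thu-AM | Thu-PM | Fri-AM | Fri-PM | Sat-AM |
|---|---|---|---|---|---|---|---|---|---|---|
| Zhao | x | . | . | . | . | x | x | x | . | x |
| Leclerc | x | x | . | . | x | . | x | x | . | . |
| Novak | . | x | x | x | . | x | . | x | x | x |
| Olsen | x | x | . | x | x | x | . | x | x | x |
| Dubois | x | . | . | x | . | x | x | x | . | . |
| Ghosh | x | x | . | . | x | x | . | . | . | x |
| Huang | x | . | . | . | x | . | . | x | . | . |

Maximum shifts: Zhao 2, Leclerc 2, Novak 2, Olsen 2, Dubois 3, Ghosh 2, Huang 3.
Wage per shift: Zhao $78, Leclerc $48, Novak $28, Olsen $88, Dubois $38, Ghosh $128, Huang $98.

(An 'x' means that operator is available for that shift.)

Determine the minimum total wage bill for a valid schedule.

Tue-PM can only be covered by Novak, so that assignment is forced.
Fri-PM can only be covered by Novak and Olsen, so that assignment is forced.
Picking the cheapest available operator for each shift independently would cost $504, but that ignores the shift limits.
An optimal schedule: Mon-PM→Zhao+Huang, Tue-AM→Leclerc, Tue-PM→Novak, Wed-AM→Dubois, Wed-PM→Olsen, Thu-AM→Dubois, Thu-PM→Dubois+Leclerc, Fri-AM→Huang, Fri-PM→Novak+Olsen, Sat-AM→Zhao.
Total: 78 + 98 + 48 + 28 + 38 + 88 + 38 + 38 + 48 + 98 + 28 + 88 + 78 = $794.

$794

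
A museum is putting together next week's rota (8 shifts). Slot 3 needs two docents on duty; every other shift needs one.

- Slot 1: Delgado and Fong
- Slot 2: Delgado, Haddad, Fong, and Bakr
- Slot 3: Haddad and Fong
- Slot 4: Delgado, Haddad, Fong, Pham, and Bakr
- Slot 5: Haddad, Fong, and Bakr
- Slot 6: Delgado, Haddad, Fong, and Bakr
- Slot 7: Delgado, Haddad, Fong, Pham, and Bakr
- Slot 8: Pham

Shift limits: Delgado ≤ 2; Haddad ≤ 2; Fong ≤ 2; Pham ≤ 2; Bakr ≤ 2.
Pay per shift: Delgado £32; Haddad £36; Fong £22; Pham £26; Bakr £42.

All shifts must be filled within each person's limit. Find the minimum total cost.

£274

Slot 3 can only be covered by Haddad and Fong, so that assignment is forced.
Slot 8 can only be covered by Pham, so that assignment is forced.
Picking the cheapest available docent for each shift independently would cost £216, but that ignores the shift limits.
An optimal schedule: Slot 1→Delgado, Slot 2→Delgado, Slot 3→Haddad+Fong, Slot 4→Pham, Slot 5→Haddad, Slot 6→Fong, Slot 7→Bakr, Slot 8→Pham.
Total: 32 + 32 + 36 + 22 + 26 + 36 + 22 + 42 + 26 = £274.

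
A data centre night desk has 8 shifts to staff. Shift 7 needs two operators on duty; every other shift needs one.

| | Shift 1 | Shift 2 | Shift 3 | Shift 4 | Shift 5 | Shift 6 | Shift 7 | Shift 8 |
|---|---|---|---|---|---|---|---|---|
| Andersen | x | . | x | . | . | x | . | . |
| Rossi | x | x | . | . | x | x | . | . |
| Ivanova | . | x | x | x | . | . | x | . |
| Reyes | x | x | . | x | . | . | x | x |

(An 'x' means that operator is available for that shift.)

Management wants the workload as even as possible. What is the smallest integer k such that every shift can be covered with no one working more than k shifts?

3

With 4 operators and 9 worker-slots to fill, someone must work at least ⌈9/4⌉ = 3 shifts, so k ≥ 3.
k = 3 works: Shift 1→Andersen, Shift 2→Rossi, Shift 3→Andersen, Shift 4→Ivanova, Shift 5→Rossi, Shift 6→Andersen, Shift 7→Ivanova+Reyes, Shift 8→Reyes.
Loads: Andersen 3, Rossi 2, Ivanova 2, Reyes 2 — all ≤ 3.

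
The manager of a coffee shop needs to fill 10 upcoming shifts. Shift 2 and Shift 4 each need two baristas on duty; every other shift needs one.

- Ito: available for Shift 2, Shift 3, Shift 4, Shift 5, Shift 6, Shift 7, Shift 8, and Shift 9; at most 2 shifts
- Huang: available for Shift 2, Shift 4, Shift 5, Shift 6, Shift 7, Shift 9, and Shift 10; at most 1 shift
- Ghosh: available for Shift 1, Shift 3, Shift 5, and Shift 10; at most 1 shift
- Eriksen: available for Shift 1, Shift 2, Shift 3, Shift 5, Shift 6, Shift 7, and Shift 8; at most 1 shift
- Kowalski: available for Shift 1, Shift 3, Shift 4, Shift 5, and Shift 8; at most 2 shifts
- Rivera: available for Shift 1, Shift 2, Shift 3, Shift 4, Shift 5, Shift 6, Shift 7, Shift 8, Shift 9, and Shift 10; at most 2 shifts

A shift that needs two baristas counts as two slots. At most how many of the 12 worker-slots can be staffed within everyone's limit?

Total capacity across all baristas is 2+1+1+1+2+2 = 9, and 12 slots are needed, so at most 9 can be filled.
An assignment achieving 9: Shift 1→Ghosh, Shift 2→Ito+Eriksen, Shift 4→Kowalski+Rivera, Shift 6→Rivera, Shift 8→Kowalski, Shift 9→Ito, Shift 10→Huang.
Loads: Ito 2/2, Huang 1/1, Ghosh 1/1, Eriksen 1/1, Kowalski 2/2, Rivera 2/2.

9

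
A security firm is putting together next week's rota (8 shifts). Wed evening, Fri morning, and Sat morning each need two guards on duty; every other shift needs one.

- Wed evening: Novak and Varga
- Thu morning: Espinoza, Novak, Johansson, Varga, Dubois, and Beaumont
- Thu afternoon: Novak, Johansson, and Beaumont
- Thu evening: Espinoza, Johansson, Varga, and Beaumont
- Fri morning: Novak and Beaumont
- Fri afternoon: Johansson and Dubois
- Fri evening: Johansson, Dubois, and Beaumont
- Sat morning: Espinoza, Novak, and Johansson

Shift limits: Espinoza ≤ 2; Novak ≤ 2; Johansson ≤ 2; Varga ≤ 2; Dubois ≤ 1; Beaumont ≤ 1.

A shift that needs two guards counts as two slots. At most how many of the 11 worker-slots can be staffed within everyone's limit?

Total capacity across all guards is 2+2+2+2+1+1 = 10, and 11 slots are needed, so at most 10 can be filled.
An assignment achieving 10: Wed evening→Novak+Varga, Thu morning→Varga, Thu afternoon→Johansson, Thu evening→Espinoza, Fri morning→Novak+Beaumont, Fri afternoon→Johansson, Fri evening→Dubois, Sat morning→Espinoza.
Loads: Espinoza 2/2, Novak 2/2, Johansson 2/2, Varga 2/2, Dubois 1/1, Beaumont 1/1.

10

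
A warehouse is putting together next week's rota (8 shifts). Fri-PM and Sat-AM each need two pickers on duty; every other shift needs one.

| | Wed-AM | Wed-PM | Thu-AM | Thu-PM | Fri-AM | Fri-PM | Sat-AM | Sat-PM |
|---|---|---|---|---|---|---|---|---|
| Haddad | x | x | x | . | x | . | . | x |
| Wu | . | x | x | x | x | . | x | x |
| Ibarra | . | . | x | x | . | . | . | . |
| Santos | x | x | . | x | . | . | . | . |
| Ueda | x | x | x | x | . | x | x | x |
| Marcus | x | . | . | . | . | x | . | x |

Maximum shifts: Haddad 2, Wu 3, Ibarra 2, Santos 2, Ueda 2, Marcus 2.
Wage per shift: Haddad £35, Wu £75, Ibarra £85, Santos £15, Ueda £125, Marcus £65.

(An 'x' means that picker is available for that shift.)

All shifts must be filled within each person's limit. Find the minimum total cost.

Fri-PM can only be covered by Ueda and Marcus, so that assignment is forced.
Sat-AM can only be covered by Wu and Ueda, so that assignment is forced.
Picking the cheapest available picker for each shift independently would cost £540, but that ignores the shift limits.
An optimal schedule: Wed-AM→Santos, Wed-PM→Santos, Thu-AM→Haddad, Thu-PM→Wu, Fri-AM→Haddad, Fri-PM→Marcus+Ueda, Sat-AM→Wu+Ueda, Sat-PM→Marcus.
Total: 15 + 15 + 35 + 75 + 35 + 65 + 125 + 75 + 125 + 65 = £630.

£630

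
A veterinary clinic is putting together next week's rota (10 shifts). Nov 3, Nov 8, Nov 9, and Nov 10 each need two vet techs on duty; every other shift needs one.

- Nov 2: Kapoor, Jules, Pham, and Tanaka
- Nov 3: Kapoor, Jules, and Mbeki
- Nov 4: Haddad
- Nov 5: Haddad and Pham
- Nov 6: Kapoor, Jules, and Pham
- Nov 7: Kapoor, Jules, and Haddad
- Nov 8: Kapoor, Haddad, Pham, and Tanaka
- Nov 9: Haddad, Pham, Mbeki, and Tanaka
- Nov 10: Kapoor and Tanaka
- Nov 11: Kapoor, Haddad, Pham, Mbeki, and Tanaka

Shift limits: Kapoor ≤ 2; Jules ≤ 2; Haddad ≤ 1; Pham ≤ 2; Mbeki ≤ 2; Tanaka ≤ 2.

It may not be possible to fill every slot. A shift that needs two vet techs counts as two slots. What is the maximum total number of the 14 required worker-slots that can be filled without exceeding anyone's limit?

11

Total capacity across all vet techs is 2+2+1+2+2+2 = 11, and 14 slots are needed, so at most 11 can be filled.
An assignment achieving 11: Nov 2→Pham, Nov 3→Kapoor+Jules, Nov 4→Haddad, Nov 5→Pham, Nov 6→Jules, Nov 8→Tanaka, Nov 9→Mbeki, Nov 10→Kapoor+Tanaka, Nov 11→Mbeki.
Loads: Kapoor 2/2, Jules 2/2, Haddad 1/1, Pham 2/2, Mbeki 2/2, Tanaka 2/2.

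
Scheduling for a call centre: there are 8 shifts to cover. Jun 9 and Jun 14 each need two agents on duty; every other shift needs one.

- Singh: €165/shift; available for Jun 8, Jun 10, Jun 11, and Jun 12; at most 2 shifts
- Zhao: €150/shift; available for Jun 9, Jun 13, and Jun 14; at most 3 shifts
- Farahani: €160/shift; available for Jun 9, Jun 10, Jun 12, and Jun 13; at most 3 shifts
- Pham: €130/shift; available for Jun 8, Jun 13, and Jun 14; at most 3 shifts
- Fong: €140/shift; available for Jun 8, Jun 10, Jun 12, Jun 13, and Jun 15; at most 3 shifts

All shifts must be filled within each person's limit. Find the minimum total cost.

€1435

Jun 9 can only be covered by Zhao and Farahani, so that assignment is forced.
Jun 11 can only be covered by Singh, so that assignment is forced.
Jun 14 can only be covered by Zhao and Pham, so that assignment is forced.
Picking the cheapest available agent for each shift independently would cost €1435, and that bound is achievable.
An optimal schedule: Jun 8→Pham, Jun 9→Zhao+Farahani, Jun 10→Fong, Jun 11→Singh, Jun 12→Fong, Jun 13→Pham, Jun 14→Pham+Zhao, Jun 15→Fong.
Total: 130 + 150 + 160 + 140 + 165 + 140 + 130 + 130 + 150 + 140 = €1435.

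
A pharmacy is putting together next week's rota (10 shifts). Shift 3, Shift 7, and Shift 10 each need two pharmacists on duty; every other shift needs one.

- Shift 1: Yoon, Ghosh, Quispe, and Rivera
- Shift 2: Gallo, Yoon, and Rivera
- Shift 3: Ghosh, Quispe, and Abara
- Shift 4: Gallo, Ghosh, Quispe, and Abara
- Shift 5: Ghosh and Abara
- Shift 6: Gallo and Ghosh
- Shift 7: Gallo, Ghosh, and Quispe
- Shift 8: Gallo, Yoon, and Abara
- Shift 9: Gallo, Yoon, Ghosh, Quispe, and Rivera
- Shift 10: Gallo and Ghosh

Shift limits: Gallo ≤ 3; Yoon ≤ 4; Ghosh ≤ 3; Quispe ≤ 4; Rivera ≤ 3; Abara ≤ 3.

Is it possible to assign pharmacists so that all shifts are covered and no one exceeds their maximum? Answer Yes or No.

Yes

Shift 10 can only be covered by Gallo and Ghosh, so that assignment is forced.
One valid schedule: Shift 1→Yoon, Shift 2→Gallo, Shift 3→Quispe+Abara, Shift 4→Quispe, Shift 5→Ghosh, Shift 6→Gallo, Shift 7→Ghosh+Quispe, Shift 8→Yoon, Shift 9→Yoon, Shift 10→Gallo+Ghosh.
Loads: Gallo 3/3, Yoon 3/4, Ghosh 3/3, Quispe 3/4, Rivera 0/3, Abara 1/3 — all within limits.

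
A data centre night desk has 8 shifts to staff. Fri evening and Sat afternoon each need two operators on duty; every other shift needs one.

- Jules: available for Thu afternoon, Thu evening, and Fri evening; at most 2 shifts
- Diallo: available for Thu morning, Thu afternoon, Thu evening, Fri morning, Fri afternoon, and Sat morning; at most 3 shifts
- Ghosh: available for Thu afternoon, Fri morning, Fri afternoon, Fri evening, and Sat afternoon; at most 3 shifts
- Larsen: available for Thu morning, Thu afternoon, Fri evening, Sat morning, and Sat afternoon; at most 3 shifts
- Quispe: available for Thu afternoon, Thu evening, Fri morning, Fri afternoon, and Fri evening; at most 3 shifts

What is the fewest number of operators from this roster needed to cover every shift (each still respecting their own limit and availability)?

4

10 slots to fill and no one can take more than 3, so at least ⌈10/3⌉ = 4 operators are needed.
Jules, Diallo, Ghosh, and Larsen alone can cover everything: Thu morning→Diallo, Thu afternoon→Ghosh, Thu evening→Jules, Fri morning→Diallo, Fri afternoon→Diallo, Fri evening→Jules+Ghosh, Sat morning→Larsen, Sat afternoon→Ghosh+Larsen.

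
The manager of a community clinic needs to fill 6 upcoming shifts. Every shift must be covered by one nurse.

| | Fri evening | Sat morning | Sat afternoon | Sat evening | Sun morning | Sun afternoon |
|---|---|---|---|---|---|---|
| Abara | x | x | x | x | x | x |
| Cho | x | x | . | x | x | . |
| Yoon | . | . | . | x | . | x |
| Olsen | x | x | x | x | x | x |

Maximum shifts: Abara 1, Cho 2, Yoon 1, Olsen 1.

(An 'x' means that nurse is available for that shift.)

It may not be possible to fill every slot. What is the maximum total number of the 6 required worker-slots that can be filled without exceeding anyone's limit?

Total capacity across all nurses is 1+2+1+1 = 5, and 6 slots are needed, so at most 5 can be filled.
An assignment achieving 5: Fri evening→Cho, Sat morning→Cho, Sat afternoon→Abara, Sun morning→Olsen, Sun afternoon→Yoon.
Loads: Abara 1/1, Cho 2/2, Yoon 1/1, Olsen 1/1.

5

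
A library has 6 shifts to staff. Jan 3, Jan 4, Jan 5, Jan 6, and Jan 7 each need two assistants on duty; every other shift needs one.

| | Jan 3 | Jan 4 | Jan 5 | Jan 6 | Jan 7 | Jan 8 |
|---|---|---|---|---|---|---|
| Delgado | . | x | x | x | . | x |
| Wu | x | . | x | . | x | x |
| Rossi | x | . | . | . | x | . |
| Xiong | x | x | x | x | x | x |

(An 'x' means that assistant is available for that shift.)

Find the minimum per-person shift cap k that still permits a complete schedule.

With 4 assistants and 11 worker-slots to fill, someone must work at least ⌈11/4⌉ = 3 shifts, so k ≥ 3.
k = 3 works: Jan 3→Wu+Rossi, Jan 4→Delgado+Xiong, Jan 5→Delgado+Wu, Jan 6→Delgado+Xiong, Jan 7→Wu+Rossi, Jan 8→Xiong.
Loads: Delgado 3, Wu 3, Rossi 2, Xiong 3 — all ≤ 3.

3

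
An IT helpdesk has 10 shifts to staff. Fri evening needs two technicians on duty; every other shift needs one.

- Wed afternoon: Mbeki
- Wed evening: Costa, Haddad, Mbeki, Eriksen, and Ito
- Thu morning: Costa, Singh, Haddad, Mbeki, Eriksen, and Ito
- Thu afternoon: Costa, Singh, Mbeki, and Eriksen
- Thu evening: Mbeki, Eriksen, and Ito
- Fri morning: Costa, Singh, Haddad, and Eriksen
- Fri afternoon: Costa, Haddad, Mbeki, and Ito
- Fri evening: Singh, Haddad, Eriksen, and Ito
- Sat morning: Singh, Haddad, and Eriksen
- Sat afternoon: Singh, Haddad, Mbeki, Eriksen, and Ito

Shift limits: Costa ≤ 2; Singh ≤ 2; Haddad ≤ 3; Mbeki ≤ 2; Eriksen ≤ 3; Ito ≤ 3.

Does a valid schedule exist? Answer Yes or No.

Wed afternoon can only be covered by Mbeki, so that assignment is forced.
One valid schedule: Wed afternoon→Mbeki, Wed evening→Haddad, Thu morning→Haddad, Thu afternoon→Costa, Thu evening→Mbeki, Fri morning→Costa, Fri afternoon→Haddad, Fri evening→Eriksen+Ito, Sat morning→Singh, Sat afternoon→Singh.
Loads: Costa 2/2, Singh 2/2, Haddad 3/3, Mbeki 2/2, Eriksen 1/3, Ito 1/3 — all within limits.

Yes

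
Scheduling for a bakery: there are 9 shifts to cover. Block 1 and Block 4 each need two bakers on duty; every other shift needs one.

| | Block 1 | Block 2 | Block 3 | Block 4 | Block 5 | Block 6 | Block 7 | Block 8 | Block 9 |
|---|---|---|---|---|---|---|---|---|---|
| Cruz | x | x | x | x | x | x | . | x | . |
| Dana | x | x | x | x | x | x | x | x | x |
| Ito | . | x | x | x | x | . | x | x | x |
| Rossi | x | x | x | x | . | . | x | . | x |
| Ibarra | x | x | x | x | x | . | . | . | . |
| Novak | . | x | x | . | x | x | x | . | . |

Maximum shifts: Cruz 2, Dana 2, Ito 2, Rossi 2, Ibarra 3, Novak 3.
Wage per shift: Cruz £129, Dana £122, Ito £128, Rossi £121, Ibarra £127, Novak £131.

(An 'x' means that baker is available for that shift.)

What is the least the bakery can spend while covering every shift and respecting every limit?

£1381

Picking the cheapest available baker for each shift independently would cost £1336, but that ignores the shift limits.
An optimal schedule: Block 1→Rossi+Ibarra, Block 2→Ito, Block 3→Ibarra, Block 4→Rossi+Ibarra, Block 5→Ito, Block 6→Cruz, Block 7→Dana, Block 8→Cruz, Block 9→Dana.
Total: 121 + 127 + 128 + 127 + 121 + 127 + 128 + 129 + 122 + 129 + 122 = £1381.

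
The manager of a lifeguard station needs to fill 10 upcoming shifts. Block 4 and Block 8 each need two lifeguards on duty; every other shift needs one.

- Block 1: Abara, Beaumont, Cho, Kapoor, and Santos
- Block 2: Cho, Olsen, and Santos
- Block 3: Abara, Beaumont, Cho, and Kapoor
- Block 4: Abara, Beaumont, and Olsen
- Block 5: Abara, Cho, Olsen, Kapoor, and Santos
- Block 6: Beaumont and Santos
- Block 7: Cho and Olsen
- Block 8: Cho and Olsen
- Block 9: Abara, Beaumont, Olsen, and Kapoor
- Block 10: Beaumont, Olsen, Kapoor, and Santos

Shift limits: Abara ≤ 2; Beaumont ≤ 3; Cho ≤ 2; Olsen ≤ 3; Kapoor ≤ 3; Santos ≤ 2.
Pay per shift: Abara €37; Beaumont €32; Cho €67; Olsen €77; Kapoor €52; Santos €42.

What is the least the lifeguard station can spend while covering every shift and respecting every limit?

Block 8 can only be covered by Cho and Olsen, so that assignment is forced.
Picking the cheapest available lifeguard for each shift independently would cost €519, but that ignores the shift limits.
An optimal schedule: Block 1→Kapoor, Block 2→Santos, Block 3→Beaumont, Block 4→Beaumont+Abara, Block 5→Kapoor, Block 6→Beaumont, Block 7→Cho, Block 8→Cho+Olsen, Block 9→Abara, Block 10→Santos.
Total: 52 + 42 + 32 + 32 + 37 + 52 + 32 + 67 + 67 + 77 + 37 + 42 = €569.

€569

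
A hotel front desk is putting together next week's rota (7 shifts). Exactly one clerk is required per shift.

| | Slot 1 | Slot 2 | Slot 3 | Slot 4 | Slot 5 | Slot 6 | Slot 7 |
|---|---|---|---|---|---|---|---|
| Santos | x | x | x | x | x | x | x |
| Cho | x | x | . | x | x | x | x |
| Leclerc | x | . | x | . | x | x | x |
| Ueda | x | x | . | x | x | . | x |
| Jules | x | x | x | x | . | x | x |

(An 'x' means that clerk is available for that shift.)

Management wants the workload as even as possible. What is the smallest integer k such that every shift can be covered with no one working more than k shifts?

2

With 5 clerks and 7 worker-slots to fill, someone must work at least ⌈7/5⌉ = 2 shifts, so k ≥ 2.
k = 2 works: Slot 1→Leclerc, Slot 2→Santos, Slot 3→Santos, Slot 4→Cho, Slot 5→Cho, Slot 6→Leclerc, Slot 7→Ueda.
Loads: Santos 2, Cho 2, Leclerc 2, Ueda 1, Jules 0 — all ≤ 2.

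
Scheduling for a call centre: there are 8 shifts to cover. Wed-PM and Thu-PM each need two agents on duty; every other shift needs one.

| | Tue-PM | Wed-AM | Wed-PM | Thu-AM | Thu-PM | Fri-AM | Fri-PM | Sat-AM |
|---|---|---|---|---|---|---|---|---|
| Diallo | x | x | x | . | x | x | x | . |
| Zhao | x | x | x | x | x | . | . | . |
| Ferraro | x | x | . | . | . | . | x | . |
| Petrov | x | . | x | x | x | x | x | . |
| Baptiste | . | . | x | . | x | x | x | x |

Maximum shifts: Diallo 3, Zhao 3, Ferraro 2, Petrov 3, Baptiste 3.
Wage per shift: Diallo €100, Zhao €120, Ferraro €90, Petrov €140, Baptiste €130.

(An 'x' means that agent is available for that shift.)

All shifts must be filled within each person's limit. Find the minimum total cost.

€1100

Sat-AM can only be covered by Baptiste, so that assignment is forced.
Picking the cheapest available agent for each shift independently would cost €1060, but that ignores the shift limits.
An optimal schedule: Tue-PM→Ferraro, Wed-AM→Ferraro, Wed-PM→Diallo+Zhao, Thu-AM→Zhao, Thu-PM→Zhao+Baptiste, Fri-AM→Diallo, Fri-PM→Diallo, Sat-AM→Baptiste.
Total: 90 + 90 + 100 + 120 + 120 + 120 + 130 + 100 + 100 + 130 = €1100.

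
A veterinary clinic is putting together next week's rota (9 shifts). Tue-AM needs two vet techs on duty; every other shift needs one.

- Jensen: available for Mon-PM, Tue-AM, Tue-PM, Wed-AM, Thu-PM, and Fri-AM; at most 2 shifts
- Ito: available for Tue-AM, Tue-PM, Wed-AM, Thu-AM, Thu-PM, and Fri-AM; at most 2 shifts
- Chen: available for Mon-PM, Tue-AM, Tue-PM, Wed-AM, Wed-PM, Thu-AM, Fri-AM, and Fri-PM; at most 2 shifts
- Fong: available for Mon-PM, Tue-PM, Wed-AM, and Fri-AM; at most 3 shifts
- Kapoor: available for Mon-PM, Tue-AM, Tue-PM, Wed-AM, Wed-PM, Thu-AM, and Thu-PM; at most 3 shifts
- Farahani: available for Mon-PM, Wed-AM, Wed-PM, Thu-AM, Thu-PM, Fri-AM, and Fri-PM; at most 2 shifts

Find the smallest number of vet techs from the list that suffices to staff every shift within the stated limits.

4

10 slots to fill and no one can take more than 3, so at least ⌈10/3⌉ = 4 vet techs are needed.
Jensen, Chen, Fong, and Kapoor alone can cover everything: Mon-PM→Fong, Tue-AM→Jensen+Kapoor, Tue-PM→Fong, Wed-AM→Kapoor, Wed-PM→Chen, Thu-AM→Kapoor, Thu-PM→Jensen, Fri-AM→Fong, Fri-PM→Chen.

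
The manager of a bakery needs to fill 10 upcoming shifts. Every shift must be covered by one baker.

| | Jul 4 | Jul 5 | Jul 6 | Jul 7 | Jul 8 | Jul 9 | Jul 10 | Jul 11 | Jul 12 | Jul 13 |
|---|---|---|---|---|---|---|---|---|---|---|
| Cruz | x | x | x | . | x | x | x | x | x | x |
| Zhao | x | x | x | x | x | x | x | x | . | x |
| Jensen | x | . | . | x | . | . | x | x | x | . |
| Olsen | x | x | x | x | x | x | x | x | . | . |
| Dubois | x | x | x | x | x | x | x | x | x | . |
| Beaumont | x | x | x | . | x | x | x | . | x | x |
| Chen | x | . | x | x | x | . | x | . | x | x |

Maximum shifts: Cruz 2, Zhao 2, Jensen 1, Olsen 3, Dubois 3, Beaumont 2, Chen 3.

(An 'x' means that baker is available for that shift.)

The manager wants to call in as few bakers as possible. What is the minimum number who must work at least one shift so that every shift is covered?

10 slots to fill and no one can take more than 3, so at least ⌈10/3⌉ = 4 bakers are needed.
Cruz, Zhao, Olsen, and Dubois alone can cover everything: Jul 4→Zhao, Jul 5→Olsen, Jul 6→Olsen, Jul 7→Zhao, Jul 8→Olsen, Jul 9→Dubois, Jul 10→Dubois, Jul 11→Dubois, Jul 12→Cruz, Jul 13→Cruz.

4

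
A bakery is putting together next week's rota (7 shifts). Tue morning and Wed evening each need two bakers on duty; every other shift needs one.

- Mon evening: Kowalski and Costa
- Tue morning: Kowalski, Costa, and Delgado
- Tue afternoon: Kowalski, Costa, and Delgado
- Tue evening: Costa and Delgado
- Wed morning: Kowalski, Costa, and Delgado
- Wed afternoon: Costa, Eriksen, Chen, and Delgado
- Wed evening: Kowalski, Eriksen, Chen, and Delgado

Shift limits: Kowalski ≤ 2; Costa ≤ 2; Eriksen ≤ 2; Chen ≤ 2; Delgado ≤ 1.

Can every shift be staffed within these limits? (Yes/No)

Total capacity is 9 and 9 slots are needed, so capacity alone doesn't rule it out.
Shifts {Mon evening, Tue morning, Tue afternoon, Tue evening, Wed morning} need 6 worker-slots in total, but the bakers available for any of those shifts (Kowalski, Costa, and Delgado) can supply at most 5 among them. So no valid schedule exists.

No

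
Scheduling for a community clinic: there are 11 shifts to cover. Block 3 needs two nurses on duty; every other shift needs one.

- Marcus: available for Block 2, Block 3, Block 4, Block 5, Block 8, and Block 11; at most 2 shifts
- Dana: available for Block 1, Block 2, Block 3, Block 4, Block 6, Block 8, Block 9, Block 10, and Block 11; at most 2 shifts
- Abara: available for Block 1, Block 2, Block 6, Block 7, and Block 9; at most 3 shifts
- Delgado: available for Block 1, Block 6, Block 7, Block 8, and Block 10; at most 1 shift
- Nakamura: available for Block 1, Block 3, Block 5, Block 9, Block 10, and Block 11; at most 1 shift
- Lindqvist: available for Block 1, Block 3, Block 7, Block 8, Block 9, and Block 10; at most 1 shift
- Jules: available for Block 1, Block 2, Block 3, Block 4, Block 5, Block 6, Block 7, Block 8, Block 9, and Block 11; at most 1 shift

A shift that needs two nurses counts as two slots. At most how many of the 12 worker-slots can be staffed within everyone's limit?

Total capacity across all nurses is 2+2+3+1+1+1+1 = 11, and 12 slots are needed, so at most 11 can be filled.
An assignment achieving 11: Block 1→Abara, Block 2→Dana, Block 3→Lindqvist+Jules, Block 4→Marcus, Block 5→Marcus, Block 6→Dana, Block 7→Abara, Block 9→Abara, Block 10→Delgado, Block 11→Nakamura.
Loads: Marcus 2/2, Dana 2/2, Abara 3/3, Delgado 1/1, Nakamura 1/1, Lindqvist 1/1, Jules 1/1.

11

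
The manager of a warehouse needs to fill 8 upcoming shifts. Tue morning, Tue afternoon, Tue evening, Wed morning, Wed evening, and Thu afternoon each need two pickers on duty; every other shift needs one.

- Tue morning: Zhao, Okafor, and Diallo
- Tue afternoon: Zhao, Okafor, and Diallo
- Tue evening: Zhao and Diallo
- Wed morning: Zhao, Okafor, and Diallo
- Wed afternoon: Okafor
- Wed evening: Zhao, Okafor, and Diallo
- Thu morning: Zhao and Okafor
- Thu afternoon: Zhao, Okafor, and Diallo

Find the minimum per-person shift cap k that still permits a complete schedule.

With 3 pickers and 14 worker-slots to fill, someone must work at least ⌈14/3⌉ = 5 shifts, so k ≥ 5.
k = 5 works: Tue morning→Zhao+Okafor, Tue afternoon→Zhao+Okafor, Tue evening→Zhao+Diallo, Wed morning→Zhao+Diallo, Wed afternoon→Okafor, Wed evening→Okafor+Diallo, Thu morning→Zhao, Thu afternoon→Okafor+Diallo.
Loads: Zhao 5, Okafor 5, Diallo 4 — all ≤ 5.

5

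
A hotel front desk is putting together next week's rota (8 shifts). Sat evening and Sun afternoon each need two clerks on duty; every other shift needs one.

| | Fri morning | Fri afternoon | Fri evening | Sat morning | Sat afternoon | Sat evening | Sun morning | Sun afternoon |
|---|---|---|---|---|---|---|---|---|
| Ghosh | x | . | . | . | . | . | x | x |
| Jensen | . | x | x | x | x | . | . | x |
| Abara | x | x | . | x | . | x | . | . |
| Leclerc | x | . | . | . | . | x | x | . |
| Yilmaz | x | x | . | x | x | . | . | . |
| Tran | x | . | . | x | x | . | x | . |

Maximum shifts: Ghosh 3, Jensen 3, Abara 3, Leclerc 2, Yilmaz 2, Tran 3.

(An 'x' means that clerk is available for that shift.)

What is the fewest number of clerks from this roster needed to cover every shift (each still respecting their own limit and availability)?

10 slots to fill and no one can take more than 3, so at least ⌈10/3⌉ = 4 clerks are needed.
Ghosh, Jensen, Abara, and Leclerc alone can cover everything: Fri morning→Ghosh, Fri afternoon→Abara, Fri evening→Jensen, Sat morning→Abara, Sat afternoon→Jensen, Sat evening→Abara+Leclerc, Sun morning→Ghosh, Sun afternoon→Ghosh+Jensen.

4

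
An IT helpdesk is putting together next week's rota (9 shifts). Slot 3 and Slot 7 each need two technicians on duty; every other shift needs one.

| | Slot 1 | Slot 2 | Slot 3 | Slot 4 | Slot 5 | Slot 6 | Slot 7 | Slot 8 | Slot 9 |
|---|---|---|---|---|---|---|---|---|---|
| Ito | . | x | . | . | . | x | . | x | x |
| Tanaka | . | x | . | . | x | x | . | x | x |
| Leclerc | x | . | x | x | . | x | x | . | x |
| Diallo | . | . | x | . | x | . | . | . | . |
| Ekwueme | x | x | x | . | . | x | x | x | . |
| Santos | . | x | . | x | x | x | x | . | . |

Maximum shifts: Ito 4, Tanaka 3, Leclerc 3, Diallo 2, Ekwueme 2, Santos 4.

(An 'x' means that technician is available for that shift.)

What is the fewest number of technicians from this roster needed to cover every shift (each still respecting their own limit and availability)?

11 slots to fill and no one can take more than 4, so at least ⌈11/4⌉ = 3 technicians are needed.
No set of 3 technicians can cover every shift (each such set leaves at least one shift with no one available or exceeds a cap).
Ito, Leclerc, Diallo, and Ekwueme alone can cover everything: Slot 1→Leclerc, Slot 2→Ito, Slot 3→Diallo+Ekwueme, Slot 4→Leclerc, Slot 5→Diallo, Slot 6→Ito, Slot 7→Leclerc+Ekwueme, Slot 8→Ito, Slot 9→Ito.

4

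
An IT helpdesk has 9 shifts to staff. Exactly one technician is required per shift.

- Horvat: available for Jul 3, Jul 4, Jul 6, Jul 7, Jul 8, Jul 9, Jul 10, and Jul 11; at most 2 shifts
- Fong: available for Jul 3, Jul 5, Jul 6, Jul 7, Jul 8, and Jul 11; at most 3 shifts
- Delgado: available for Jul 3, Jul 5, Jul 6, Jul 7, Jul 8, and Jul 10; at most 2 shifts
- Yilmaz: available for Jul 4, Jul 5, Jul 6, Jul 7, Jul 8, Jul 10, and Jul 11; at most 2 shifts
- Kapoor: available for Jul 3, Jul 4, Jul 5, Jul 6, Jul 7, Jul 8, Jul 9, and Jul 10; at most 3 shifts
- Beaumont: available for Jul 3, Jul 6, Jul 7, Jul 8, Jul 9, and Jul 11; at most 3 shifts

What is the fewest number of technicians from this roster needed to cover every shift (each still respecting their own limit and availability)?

9 slots to fill and no one can take more than 3, so at least ⌈9/3⌉ = 3 technicians are needed.
Fong, Kapoor, and Beaumont alone can cover everything: Jul 3→Fong, Jul 4→Kapoor, Jul 5→Fong, Jul 6→Beaumont, Jul 7→Beaumont, Jul 8→Beaumont, Jul 9→Kapoor, Jul 10→Kapoor, Jul 11→Fong.

3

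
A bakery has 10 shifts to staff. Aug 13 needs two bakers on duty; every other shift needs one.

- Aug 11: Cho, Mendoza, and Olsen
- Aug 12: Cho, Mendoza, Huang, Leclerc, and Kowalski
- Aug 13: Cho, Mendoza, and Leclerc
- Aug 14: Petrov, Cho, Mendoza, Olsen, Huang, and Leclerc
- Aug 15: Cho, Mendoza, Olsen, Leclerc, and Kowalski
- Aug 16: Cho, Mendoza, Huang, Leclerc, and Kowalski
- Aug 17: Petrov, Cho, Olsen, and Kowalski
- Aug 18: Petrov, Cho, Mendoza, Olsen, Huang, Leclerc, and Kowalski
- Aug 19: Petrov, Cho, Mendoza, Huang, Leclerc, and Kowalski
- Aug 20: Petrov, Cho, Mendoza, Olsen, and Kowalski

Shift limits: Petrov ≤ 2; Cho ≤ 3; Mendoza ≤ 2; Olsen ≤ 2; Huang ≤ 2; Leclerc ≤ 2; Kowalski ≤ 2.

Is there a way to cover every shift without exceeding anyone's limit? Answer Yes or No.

Yes

One valid schedule: Aug 11→Cho, Aug 12→Cho, Aug 13→Cho+Mendoza, Aug 14→Olsen, Aug 15→Mendoza, Aug 16→Huang, Aug 17→Petrov, Aug 18→Olsen, Aug 19→Huang, Aug 20→Petrov.
Loads: Petrov 2/2, Cho 3/3, Mendoza 2/2, Olsen 2/2, Huang 2/2, Leclerc 0/2, Kowalski 0/2 — all within limits.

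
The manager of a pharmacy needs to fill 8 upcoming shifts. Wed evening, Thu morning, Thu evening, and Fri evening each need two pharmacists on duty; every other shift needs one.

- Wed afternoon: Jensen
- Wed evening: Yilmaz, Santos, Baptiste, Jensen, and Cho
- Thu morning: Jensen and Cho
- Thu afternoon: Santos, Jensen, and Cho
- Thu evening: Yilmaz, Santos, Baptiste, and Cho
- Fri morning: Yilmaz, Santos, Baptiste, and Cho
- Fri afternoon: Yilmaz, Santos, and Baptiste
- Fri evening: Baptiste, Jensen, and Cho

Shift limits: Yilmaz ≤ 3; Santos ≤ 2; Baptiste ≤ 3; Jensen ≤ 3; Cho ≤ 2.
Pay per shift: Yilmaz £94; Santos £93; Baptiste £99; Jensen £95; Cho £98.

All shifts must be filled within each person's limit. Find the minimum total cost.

£1147

Wed afternoon can only be covered by Jensen, so that assignment is forced.
Thu morning can only be covered by Jensen and Cho, so that assignment is forced.
Picking the cheapest available pharmacist for each shift independently would cost £1134, but that ignores the shift limits.
An optimal schedule: Wed afternoon→Jensen, Wed evening→Baptiste+Cho, Thu morning→Jensen+Cho, Thu afternoon→Santos, Thu evening→Yilmaz+Santos, Fri morning→Yilmaz, Fri afternoon→Yilmaz, Fri evening→Baptiste+Jensen.
Total: 95 + 99 + 98 + 95 + 98 + 93 + 94 + 93 + 94 + 94 + 99 + 95 = £1147.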